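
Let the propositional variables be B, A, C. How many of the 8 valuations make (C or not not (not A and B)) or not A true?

Initial set: {((C or not not (not A and B)) or not A)}.
((C or not not (not A and B)) or not A): β-rule — branch into (C or not not (not A and B))  //  not A.
  branch 1 (add (C or not not (not A and B))):
    (C or not not (not A and B)): β-rule — branch into C  //  not not (not A and B).
      branch 1.1 (add C):
        ○ open, literals {C=true}.
      branch 1.2 (add not not (not A and B)):
        not not (not A and B): drop double negation, giving (not A and B).
        (not A and B): α-rule — add not A, B.
        ○ open, literals {A=false, B=true}.
  branch 2 (add not A):
    ○ open, literals {A=false}.
0 branches closed, 3 open.
Each open branch fixes some atoms; the unmentioned ones are free. Counting distinct full assignments: branch {C=true} (B, A) contributes 4 new; branch {A=false, B=true} (C) contributes 1 new; branch {A=false} (B, C) contributes 1 new. Total: 6.

6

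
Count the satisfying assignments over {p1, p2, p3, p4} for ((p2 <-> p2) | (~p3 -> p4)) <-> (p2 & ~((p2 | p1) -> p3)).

Initial set: {(((p2 <-> p2) | (~p3 -> p4)) <-> (p2 & ~((p2 | p1) -> p3)))}.
(((p2 <-> p2) | (~p3 -> p4)) <-> (p2 & ~((p2 | p1) -> p3))): β-rule — branch into ((p2 <-> p2) | (~p3 -> p4)), (p2 & ~((p2 | p1) -> p3))  //  ~((p2 <-> p2) | (~p3 -> p4)), ~(p2 & ~((p2 | p1) -> p3)).
  branch 1 (add ((p2 <-> p2) | (~p3 -> p4)), (p2 & ~((p2 | p1) -> p3))):
    (p2 & ~((p2 | p1) -> p3)): α-rule — add p2, ~((p2 | p1) -> p3).
    ~((p2 | p1) -> p3): α-rule — add (p2 | p1), ~p3.
    ((p2 <-> p2) | (~p3 -> p4)): β-rule — branch into (p2 <-> p2)  //  (~p3 -> p4).
      branch 1.1 (add (p2 <-> p2)):
        (p2 | p1): β-rule — branch into p2  //  p1.
          branch 1.1.1 (add p2):
            (p2 <-> p2): β-rule — branch into p2, p2  //  ~p2, ~p2.
              branch 1.1.1.1 (add p2, p2):
                ○ open, literals {p2=1, p3=0}.
              branch 1.1.1.2 (add ~p2, ~p2):
                × closes — contains both p2 and ~p2.
          branch 1.1.2 (add p1):
            (p2 <-> p2): β-rule — branch into p2, p2  //  ~p2, ~p2.
              branch 1.1.2.1 (add p2, p2):
                ○ open, literals {p1=1, p2=1, p3=0}.
              branch 1.1.2.2 (add ~p2, ~p2):
                × closes — contains both p2 and ~p2.
      branch 1.2 (add (~p3 -> p4)):
        (p2 | p1): β-rule — branch into p2  //  p1.
          branch 1.2.1 (add p2):
            (~p3 -> p4): β-rule — branch into ~~p3  //  p4.
              branch 1.2.1.1 (add ~~p3):
                × closes — contains both p3 and ~p3.
              branch 1.2.1.2 (add p4):
                ○ open, literals {p2=1, p3=0, p4=1}.
          branch 1.2.2 (add p1):
            (~p3 -> p4): β-rule — branch into ~~p3  //  p4.
              branch 1.2.2.1 (add ~~p3):
                × closes — contains both p3 and ~p3.
              branch 1.2.2.2 (add p4):
                ○ open, literals {p1=1, p2=1, p3=0, p4=1}.
  branch 2 (add ~((p2 <-> p2) | (~p3 -> p4)), ~(p2 & ~((p2 | p1) -> p3))):
    ~((p2 <-> p2) | (~p3 -> p4)): α-rule — add ~(p2 <-> p2), ~(~p3 -> p4).
    ~(~p3 -> p4): α-rule — add ~p3, ~p4.
    ~(p2 & ~((p2 | p1) -> p3)): β-rule — branch into ~p2  //  ~~((p2 | p1) -> p3).
      branch 2.1 (add ~p2):
        ~(p2 <-> p2): β-rule — branch into p2, ~p2  //  ~p2, p2.
          branch 2.1.1 (add p2, ~p2):
            × closes — contains both p2 and ~p2.
          branch 2.1.2 (add ~p2, p2):
            × closes — contains both p2 and ~p2.
      branch 2.2 (add ~~((p2 | p1) -> p3)):
        ~(p2 <-> p2): β-rule — branch into p2, ~p2  //  ~p2, p2.
          branch 2.2.1 (add p2, ~p2):
            × closes — contains both p2 and ~p2.
          branch 2.2.2 (add ~p2, p2):
            × closes — contains both p2 and ~p2.
8 branches closed, 4 open.
Each open branch fixes some atoms; the unmentioned ones are free. Counting distinct full assignments: branch {p2=1, p3=0} (p1, p4) contributes 4 new; branch {p1=1, p2=1, p3=0} (p4) contributes 0 new; branch {p2=1, p3=0, p4=1} (p1) contributes 0 new; branch {p1=1, p2=1, p3=0, p4=1} (none free) contributes 0 new. Total: 4.

4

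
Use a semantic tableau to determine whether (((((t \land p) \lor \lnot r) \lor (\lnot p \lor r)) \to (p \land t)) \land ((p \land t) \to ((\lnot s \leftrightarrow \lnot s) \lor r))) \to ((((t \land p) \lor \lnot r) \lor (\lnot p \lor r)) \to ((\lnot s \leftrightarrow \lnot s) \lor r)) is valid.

Valid

Assume the negation and expand:
Initial set: {\lnot ((((((t \land p) \lor \lnot r) \lor (\lnot p \lor r)) \to (p \land t)) \land ((p \land t) \to ((\lnot s \leftrightarrow \lnot s) \lor r))) \to ((((t \land p) \lor \lnot r) \lor (\lnot p \lor r)) \to ((\lnot s \leftrightarrow \lnot s) \lor r)))}.
\lnot ((((((t \land p) \lor \lnot r) \lor (\lnot p \lor r)) \to (p \land t)) \land ((p \land t) \to ((\lnot s \leftrightarrow \lnot s) \lor r))) \to ((((t \land p) \lor \lnot r) \lor (\lnot p \lor r)) \to ((\lnot s \leftrightarrow \lnot s) \lor r))): α-rule — add (((((t \land p) \lor \lnot r) \lor (\lnot p \lor r)) \to (p \land t)) \land ((p \land t) \to ((\lnot s \leftrightarrow \lnot s) \lor r))), \lnot ((((t \land p) \lor \lnot r) \lor (\lnot p \lor r)) \to ((\lnot s \leftrightarrow \lnot s) \lor r)).
(((((t \land p) \lor \lnot r) \lor (\lnot p \lor r)) \to (p \land t)) \land ((p \land t) \to ((\lnot s \leftrightarrow \lnot s) \lor r))): α-rule — add ((((t \land p) \lor \lnot r) \lor (\lnot p \lor r)) \to (p \land t)), ((p \land t) \to ((\lnot s \leftrightarrow \lnot s) \lor r)).
\lnot ((((t \land p) \lor \lnot r) \lor (\lnot p \lor r)) \to ((\lnot s \leftrightarrow \lnot s) \lor r)): α-rule — add (((t \land p) \lor \lnot r) \lor (\lnot p \lor r)), \lnot ((\lnot s \leftrightarrow \lnot s) \lor r).
\lnot ((\lnot s \leftrightarrow \lnot s) \lor r): α-rule — add \lnot (\lnot s \leftrightarrow \lnot s), \lnot r.
((((t \land p) \lor \lnot r) \lor (\lnot p \lor r)) \to (p \land t)): β-rule — branch into \lnot (((t \land p) \lor \lnot r) \lor (\lnot p \lor r))  //  (p \land t).
  branch 1 (add \lnot (((t \land p) \lor \lnot r) \lor (\lnot p \lor r))):
    \lnot (((t \land p) \lor \lnot r) \lor (\lnot p \lor r)): α-rule — add \lnot ((t \land p) \lor \lnot r), \lnot (\lnot p \lor r).
    \lnot ((t \land p) \lor \lnot r): α-rule — add \lnot (t \land p), \lnot \lnot r.
    × closes — contains both r and \lnot r.
  branch 2 (add (p \land t)):
    (p \land t): α-rule — add p, t.
    ((p \land t) \to ((\lnot s \leftrightarrow \lnot s) \lor r)): β-rule — branch into \lnot (p \land t)  //  ((\lnot s \leftrightarrow \lnot s) \lor r).
      branch 2.1 (add \lnot (p \land t)):
        (((t \land p) \lor \lnot r) \lor (\lnot p \lor r)): β-rule — branch into ((t \land p) \lor \lnot r)  //  (\lnot p \lor r).
          branch 2.1.1 (add ((t \land p) \lor \lnot r)):
            \lnot (\lnot s \leftrightarrow \lnot s): β-rule — branch into \lnot s, \lnot \lnot s  //  \lnot \lnot s, \lnot s.
              branch 2.1.1.1 (add \lnot s, \lnot \lnot s):
                × closes — contains both s and \lnot s.
              branch 2.1.1.2 (add \lnot \lnot s, \lnot s):
                × closes — contains both s and \lnot s.
          branch 2.1.2 (add (\lnot p \lor r)):
            \lnot (\lnot s \leftrightarrow \lnot s): β-rule — branch into \lnot s, \lnot \lnot s  //  \lnot \lnot s, \lnot s.
              branch 2.1.2.1 (add \lnot s, \lnot \lnot s):
                × closes — contains both s and \lnot s.
              branch 2.1.2.2 (add \lnot \lnot s, \lnot s):
                × closes — contains both s and \lnot s.
      branch 2.2 (add ((\lnot s \leftrightarrow \lnot s) \lor r)):
        (((t \land p) \lor \lnot r) \lor (\lnot p \lor r)): β-rule — branch into ((t \land p) \lor \lnot r)  //  (\lnot p \lor r).
          branch 2.2.1 (add ((t \land p) \lor \lnot r)):
            \lnot (\lnot s \leftrightarrow \lnot s): β-rule — branch into \lnot s, \lnot \lnot s  //  \lnot \lnot s, \lnot s.
              branch 2.2.1.1 (add \lnot s, \lnot \lnot s):
                × closes — contains both s and \lnot s.
              branch 2.2.1.2 (add \lnot \lnot s, \lnot s):
                × closes — contains both s and \lnot s.
          branch 2.2.2 (add (\lnot p \lor r)):
            \lnot (\lnot s \leftrightarrow \lnot s): β-rule — branch into \lnot s, \lnot \lnot s  //  \lnot \lnot s, \lnot s.
              branch 2.2.2.1 (add \lnot s, \lnot \lnot s):
                × closes — contains both s and \lnot s.
              branch 2.2.2.2 (add \lnot \lnot s, \lnot s):
                × closes — contains both s and \lnot s.
All 9 branches close.
Every branch closed, so the negation is unsatisfiable and the formula is valid.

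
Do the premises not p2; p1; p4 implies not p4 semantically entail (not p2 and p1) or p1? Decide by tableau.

Initial set: {T not p2; T p1; T (p4 implies not p4); F ((not p2 and p1) or p1)}.
F ((not p2 and p1) or p1): α-rule — add F (not p2 and p1), F p1.
× closes — contains both p1 and not p1.
All 1 branch closes.
Every branch closed, so the premises entail the conclusion.

Yes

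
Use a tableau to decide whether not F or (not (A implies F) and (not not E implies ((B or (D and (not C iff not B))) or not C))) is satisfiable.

Satisfiable

Initial set: {(not F or (not (A implies F) and (not not E implies ((B or (D and (not C iff not B))) or not C))))}.
(not F or (not (A implies F) and (not not E implies ((B or (D and (not C iff not B))) or not C)))): β-rule — branch into not F  //  (not (A implies F) and (not not E implies ((B or (D and (not C iff not B))) or not C))).
  branch 1 (add not F):
    ○ open, literals {F=F}.
  branch 2 (add (not (A implies F) and (not not E implies ((B or (D and (not C iff not B))) or not C)))):
    (not (A implies F) and (not not E implies ((B or (D and (not C iff not B))) or not C))): α-rule — add not (A implies F), (not not E implies ((B or (D and (not C iff not B))) or not C)).
    not (A implies F): α-rule — add A, not F.
    (not not E implies ((B or (D and (not C iff not B))) or not C)): β-rule — branch into not not not E  //  ((B or (D and (not C iff not B))) or not C).
      branch 2.1 (add not not not E):
        not not not E: drop double negation, giving not E.
        ○ open, literals {A=T, E=F, F=F}.
      branch 2.2 (add ((B or (D and (not C iff not B))) or not C)):
        ((B or (D and (not C iff not B))) or not C): β-rule — branch into (B or (D and (not C iff not B)))  //  not C.
          branch 2.2.1 (add (B or (D and (not C iff not B)))):
            (B or (D and (not C iff not B))): β-rule — branch into B  //  (D and (not C iff not B)).
              branch 2.2.1.1 (add B):
                ○ open, literals {A=T, B=T, F=F}.
              branch 2.2.1.2 (add (D and (not C iff not B))):
                (D and (not C iff not B)): α-rule — add D, (not C iff not B).
                (not C iff not B): β-rule — branch into not C, not B  //  not not C, not not B.
                  branch 2.2.1.2.1 (add not C, not B):
                    ○ open, literals {A=T, B=F, C=F, D=T, F=F}.
                  branch 2.2.1.2.2 (add not not C, not not B):
                    ○ open, literals {A=T, B=T, C=T, D=T, F=F}.
          branch 2.2.2 (add not C):
            ○ open, literals {A=T, C=F, F=F}.
0 branches closed, 6 open.
An open branch gives a satisfying assignment: F=F.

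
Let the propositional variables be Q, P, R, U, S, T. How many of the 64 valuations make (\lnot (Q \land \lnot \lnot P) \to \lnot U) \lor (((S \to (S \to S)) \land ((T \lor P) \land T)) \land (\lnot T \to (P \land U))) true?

52

Initial set: {((\lnot (Q \land \lnot \lnot P) \to \lnot U) \lor (((S \to (S \to S)) \land ((T \lor P) \land T)) \land (\lnot T \to (P \land U))))}.
((\lnot (Q \land \lnot \lnot P) \to \lnot U) \lor (((S \to (S \to S)) \land ((T \lor P) \land T)) \land (\lnot T \to (P \land U)))): β-rule — branch into (\lnot (Q \land \lnot \lnot P) \to \lnot U)  //  (((S \to (S \to S)) \land ((T \lor P) \land T)) \land (\lnot T \to (P \land U))).
  branch 1 (add (\lnot (Q \land \lnot \lnot P) \to \lnot U)):
    (\lnot (Q \land \lnot \lnot P) \to \lnot U): β-rule — branch into \lnot \lnot (Q \land \lnot \lnot P)  //  \lnot U.
      branch 1.1 (add \lnot \lnot (Q \land \lnot \lnot P)):
        \lnot \lnot (Q \land \lnot \lnot P): α-rule — add Q, \lnot \lnot P.
        \lnot \lnot P: drop double negation, giving P.
        ○ open, literals {P=1, Q=1}.
      branch 1.2 (add \lnot U):
        ○ open, literals {U=0}.
  branch 2 (add (((S \to (S \to S)) \land ((T \lor P) \land T)) \land (\lnot T \to (P \land U)))):
    (((S \to (S \to S)) \land ((T \lor P) \land T)) \land (\lnot T \to (P \land U))): α-rule — add ((S \to (S \to S)) \land ((T \lor P) \land T)), (\lnot T \to (P \land U)).
    ((S \to (S \to S)) \land ((T \lor P) \land T)): α-rule — add (S \to (S \to S)), ((T \lor P) \land T).
    ((T \lor P) \land T): α-rule — add (T \lor P), T.
    (\lnot T \to (P \land U)): β-rule — branch into \lnot \lnot T  //  (P \land U).
      branch 2.1 (add \lnot \lnot T):
        (S \to (S \to S)): β-rule — branch into \lnot S  //  (S \to S).
          branch 2.1.1 (add \lnot S):
            (T \lor P): β-rule — branch into T  //  P.
              branch 2.1.1.1 (add T):
                ○ open, literals {S=0, T=1}.
              branch 2.1.1.2 (add P):
                ○ open, literals {P=1, S=0, T=1}.
          branch 2.1.2 (add (S \to S)):
            (T \lor P): β-rule — branch into T  //  P.
              branch 2.1.2.1 (add T):
                (S \to S): β-rule — branch into \lnot S  //  S.
                  branch 2.1.2.1.1 (add \lnot S):
                    ○ open, literals {S=0, T=1}.
                  branch 2.1.2.1.2 (add S):
                    ○ open, literals {S=1, T=1}.
              branch 2.1.2.2 (add P):
                (S \to S): β-rule — branch into \lnot S  //  S.
                  branch 2.1.2.2.1 (add \lnot S):
                    ○ open, literals {P=1, S=0, T=1}.
                  branch 2.1.2.2.2 (add S):
                    ○ open, literals {P=1, S=1, T=1}.
      branch 2.2 (add (P \land U)):
        (P \land U): α-rule — add P, U.
        (S \to (S \to S)): β-rule — branch into \lnot S  //  (S \to S).
          branch 2.2.1 (add \lnot S):
            (T \lor P): β-rule — branch into T  //  P.
              branch 2.2.1.1 (add T):
                ○ open, literals {P=1, S=0, T=1, U=1}.
              branch 2.2.1.2 (add P):
                ○ open, literals {P=1, S=0, T=1, U=1}.
          branch 2.2.2 (add (S \to S)):
            (T \lor P): β-rule — branch into T  //  P.
              branch 2.2.2.1 (add T):
                (S \to S): β-rule — branch into \lnot S  //  S.
                  branch 2.2.2.1.1 (add \lnot S):
                    ○ open, literals {P=1, S=0, T=1, U=1}.
                  branch 2.2.2.1.2 (add S):
                    ○ open, literals {P=1, S=1, T=1, U=1}.
              branch 2.2.2.2 (add P):
                (S \to S): β-rule — branch into \lnot S  //  S.
                  branch 2.2.2.2.1 (add \lnot S):
                    ○ open, literals {P=1, S=0, T=1, U=1}.
                  branch 2.2.2.2.2 (add S):
                    ○ open, literals {P=1, S=1, T=1, U=1}.
0 branches closed, 14 open.
Each open branch fixes some atoms; the unmentioned ones are free. Counting distinct full assignments: branch {P=1, Q=1} (R, U, S, T) contributes 16 new; branch {U=0} (Q, P, R, S, T) contributes 24 new; branch {S=0, T=1} (Q, P, R, U) contributes 6 new; branch {P=1, S=0, T=1} (Q, R, U) contributes 0 new; branch {S=0, T=1} (Q, P, R, U) contributes 0 new; branch {S=1, T=1} (Q, P, R, U) contributes 6 new; branch {P=1, S=0, T=1} (Q, R, U) contributes 0 new; branch {P=1, S=1, T=1} (Q, R, U) contributes 0 new; branch {P=1, S=0, T=1, U=1} (Q, R) contributes 0 new; branch {P=1, S=0, T=1, U=1} (Q, R) contributes 0 new; branch {P=1, S=0, T=1, U=1} (Q, R) contributes 0 new; branch {P=1, S=1, T=1, U=1} (Q, R) contributes 0 new; branch {P=1, S=0, T=1, U=1} (Q, R) contributes 0 new; branch {P=1, S=1, T=1, U=1} (Q, R) contributes 0 new. Total: 52.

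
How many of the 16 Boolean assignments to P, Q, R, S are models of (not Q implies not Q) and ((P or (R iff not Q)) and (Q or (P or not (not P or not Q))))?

Initial set: {((not Q implies not Q) and ((P or (R iff not Q)) and (Q or (P or not (not P or not Q)))))}.
((not Q implies not Q) and ((P or (R iff not Q)) and (Q or (P or not (not P or not Q))))): α-rule — add (not Q implies not Q), ((P or (R iff not Q)) and (Q or (P or not (not P or not Q)))).
((P or (R iff not Q)) and (Q or (P or not (not P or not Q)))): α-rule — add (P or (R iff not Q)), (Q or (P or not (not P or not Q))).
(not Q implies not Q): β-rule — branch into not not Q  //  not Q.
  branch 1 (add not not Q):
    (P or (R iff not Q)): β-rule — branch into P  //  (R iff not Q).
      branch 1.1 (add P):
        (Q or (P or not (not P or not Q))): β-rule — branch into Q  //  (P or not (not P or not Q)).
          branch 1.1.1 (add Q):
            ○ open, literals {P=T, Q=T}.
          branch 1.1.2 (add (P or not (not P or not Q))):
            (P or not (not P or not Q)): β-rule — branch into P  //  not (not P or not Q).
              branch 1.1.2.1 (add P):
                ○ open, literals {P=T, Q=T}.
              branch 1.1.2.2 (add not (not P or not Q)):
                not (not P or not Q): α-rule — add not not P, not not Q.
                ○ open, literals {P=T, Q=T}.
      branch 1.2 (add (R iff not Q)):
        (Q or (P or not (not P or not Q))): β-rule — branch into Q  //  (P or not (not P or not Q)).
          branch 1.2.1 (add Q):
            (R iff not Q): β-rule — branch into R, not Q  //  not R, not not Q.
              branch 1.2.1.1 (add R, not Q):
                × closes — contains both Q and not Q.
              branch 1.2.1.2 (add not R, not not Q):
                ○ open, literals {Q=T, R=F}.
          branch 1.2.2 (add (P or not (not P or not Q))):
            (R iff not Q): β-rule — branch into R, not Q  //  not R, not not Q.
              branch 1.2.2.1 (add R, not Q):
                × closes — contains both Q and not Q.
              branch 1.2.2.2 (add not R, not not Q):
                (P or not (not P or not Q)): β-rule — branch into P  //  not (not P or not Q).
                  branch 1.2.2.2.1 (add P):
                    ○ open, literals {P=T, Q=T, R=F}.
                  branch 1.2.2.2.2 (add not (not P or not Q)):
                    not (not P or not Q): α-rule — add not not P, not not Q.
                    ○ open, literals {P=T, Q=T, R=F}.
  branch 2 (add not Q):
    (P or (R iff not Q)): β-rule — branch into P  //  (R iff not Q).
      branch 2.1 (add P):
        (Q or (P or not (not P or not Q))): β-rule — branch into Q  //  (P or not (not P or not Q)).
          branch 2.1.1 (add Q):
            × closes — contains both Q and not Q.
          branch 2.1.2 (add (P or not (not P or not Q))):
            (P or not (not P or not Q)): β-rule — branch into P  //  not (not P or not Q).
              branch 2.1.2.1 (add P):
                ○ open, literals {P=T, Q=F}.
              branch 2.1.2.2 (add not (not P or not Q)):
                not (not P or not Q): α-rule — add not not P, not not Q.
                × closes — contains both Q and not Q.
      branch 2.2 (add (R iff not Q)):
        (Q or (P or not (not P or not Q))): β-rule — branch into Q  //  (P or not (not P or not Q)).
          branch 2.2.1 (add Q):
            × closes — contains both Q and not Q.
          branch 2.2.2 (add (P or not (not P or not Q))):
            (R iff not Q): β-rule — branch into R, not Q  //  not R, not not Q.
              branch 2.2.2.1 (add R, not Q):
                (P or not (not P or not Q)): β-rule — branch into P  //  not (not P or not Q).
                  branch 2.2.2.1.1 (add P):
                    ○ open, literals {P=T, Q=F, R=T}.
                  branch 2.2.2.1.2 (add not (not P or not Q)):
                    not (not P or not Q): α-rule — add not not P, not not Q.
                    × closes — contains both Q and not Q.
              branch 2.2.2.2 (add not R, not not Q):
                × closes — contains both Q and not Q.
7 branches closed, 8 open.
Each open branch fixes some atoms; the unmentioned ones are free. Counting distinct full assignments: branch {P=T, Q=T} (R, S) contributes 4 new; branch {P=T, Q=T} (R, S) contributes 0 new; branch {P=T, Q=T} (R, S) contributes 0 new; branch {Q=T, R=F} (P, S) contributes 2 new; branch {P=T, Q=T, R=F} (S) contributes 0 new; branch {P=T, Q=T, R=F} (S) contributes 0 new; branch {P=T, Q=F} (R, S) contributes 4 new; branch {P=T, Q=F, R=T} (S) contributes 0 new. Total: 10.

10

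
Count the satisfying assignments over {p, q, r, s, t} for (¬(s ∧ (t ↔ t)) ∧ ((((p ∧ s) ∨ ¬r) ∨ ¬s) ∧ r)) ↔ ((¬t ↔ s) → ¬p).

Initial set: {((¬(s ∧ (t ↔ t)) ∧ ((((p ∧ s) ∨ ¬r) ∨ ¬s) ∧ r)) ↔ ((¬t ↔ s) → ¬p))}.
((¬(s ∧ (t ↔ t)) ∧ ((((p ∧ s) ∨ ¬r) ∨ ¬s) ∧ r)) ↔ ((¬t ↔ s) → ¬p)): β-rule — branch into (¬(s ∧ (t ↔ t)) ∧ ((((p ∧ s) ∨ ¬r) ∨ ¬s) ∧ r)), ((¬t ↔ s) → ¬p)  //  ¬(¬(s ∧ (t ↔ t)) ∧ ((((p ∧ s) ∨ ¬r) ∨ ¬s) ∧ r)), ¬((¬t ↔ s) → ¬p).
  branch 1 (add (¬(s ∧ (t ↔ t)) ∧ ((((p ∧ s) ∨ ¬r) ∨ ¬s) ∧ r)), ((¬t ↔ s) → ¬p)):
    (¬(s ∧ (t ↔ t)) ∧ ((((p ∧ s) ∨ ¬r) ∨ ¬s) ∧ r)): α-rule — add ¬(s ∧ (t ↔ t)), ((((p ∧ s) ∨ ¬r) ∨ ¬s) ∧ r).
    ((((p ∧ s) ∨ ¬r) ∨ ¬s) ∧ r): α-rule — add (((p ∧ s) ∨ ¬r) ∨ ¬s), r.
    ((¬t ↔ s) → ¬p): β-rule — branch into ¬(¬t ↔ s)  //  ¬p.
      branch 1.1 (add ¬(¬t ↔ s)):
        ¬(s ∧ (t ↔ t)): β-rule — branch into ¬s  //  ¬(t ↔ t).
          branch 1.1.1 (add ¬s):
            (((p ∧ s) ∨ ¬r) ∨ ¬s): β-rule — branch into ((p ∧ s) ∨ ¬r)  //  ¬s.
              branch 1.1.1.1 (add ((p ∧ s) ∨ ¬r)):
                ¬(¬t ↔ s): β-rule — branch into ¬t, ¬s  //  ¬¬t, s.
                  branch 1.1.1.1.1 (add ¬t, ¬s):
                    ((p ∧ s) ∨ ¬r): β-rule — branch into (p ∧ s)  //  ¬r.
                      branch 1.1.1.1.1.1 (add (p ∧ s)):
                        (p ∧ s): α-rule — add p, s.
                        × closes — contains both s and ¬s.
                      branch 1.1.1.1.1.2 (add ¬r):
                        × closes — contains both r and ¬r.
                  branch 1.1.1.1.2 (add ¬¬t, s):
                    × closes — contains both s and ¬s.
              branch 1.1.1.2 (add ¬s):
                ¬(¬t ↔ s): β-rule — branch into ¬t, ¬s  //  ¬¬t, s.
                  branch 1.1.1.2.1 (add ¬t, ¬s):
                    ○ open, literals {r=true, s=false, t=false}.
                  branch 1.1.1.2.2 (add ¬¬t, s):
                    × closes — contains both s and ¬s.
          branch 1.1.2 (add ¬(t ↔ t)):
            (((p ∧ s) ∨ ¬r) ∨ ¬s): β-rule — branch into ((p ∧ s) ∨ ¬r)  //  ¬s.
              branch 1.1.2.1 (add ((p ∧ s) ∨ ¬r)):
                ¬(¬t ↔ s): β-rule — branch into ¬t, ¬s  //  ¬¬t, s.
                  branch 1.1.2.1.1 (add ¬t, ¬s):
                    ¬(t ↔ t): β-rule — branch into t, ¬t  //  ¬t, t.
                      branch 1.1.2.1.1.1 (add t, ¬t):
                        × closes — contains both t and ¬t.
                      branch 1.1.2.1.1.2 (add ¬t, t):
                        × closes — contains both t and ¬t.
                  branch 1.1.2.1.2 (add ¬¬t, s):
                    ¬(t ↔ t): β-rule — branch into t, ¬t  //  ¬t, t.
                      branch 1.1.2.1.2.1 (add t, ¬t):
                        × closes — contains both t and ¬t.
                      branch 1.1.2.1.2.2 (add ¬t, t):
                        × closes — contains both t and ¬t.
              branch 1.1.2.2 (add ¬s):
                ¬(¬t ↔ s): β-rule — branch into ¬t, ¬s  //  ¬¬t, s.
                  branch 1.1.2.2.1 (add ¬t, ¬s):
                    ¬(t ↔ t): β-rule — branch into t, ¬t  //  ¬t, t.
                      branch 1.1.2.2.1.1 (add t, ¬t):
                        × closes — contains both t and ¬t.
                      branch 1.1.2.2.1.2 (add ¬t, t):
                        × closes — contains both t and ¬t.
                  branch 1.1.2.2.2 (add ¬¬t, s):
                    × closes — contains both s and ¬s.
      branch 1.2 (add ¬p):
        ¬(s ∧ (t ↔ t)): β-rule — branch into ¬s  //  ¬(t ↔ t).
          branch 1.2.1 (add ¬s):
            (((p ∧ s) ∨ ¬r) ∨ ¬s): β-rule — branch into ((p ∧ s) ∨ ¬r)  //  ¬s.
              branch 1.2.1.1 (add ((p ∧ s) ∨ ¬r)):
                ((p ∧ s) ∨ ¬r): β-rule — branch into (p ∧ s)  //  ¬r.
                  branch 1.2.1.1.1 (add (p ∧ s)):
                    (p ∧ s): α-rule — add p, s.
                    × closes — contains both p and ¬p.
                  branch 1.2.1.1.2 (add ¬r):
                    × closes — contains both r and ¬r.
              branch 1.2.1.2 (add ¬s):
                ○ open, literals {p=false, r=true, s=false}.
          branch 1.2.2 (add ¬(t ↔ t)):
            (((p ∧ s) ∨ ¬r) ∨ ¬s): β-rule — branch into ((p ∧ s) ∨ ¬r)  //  ¬s.
              branch 1.2.2.1 (add ((p ∧ s) ∨ ¬r)):
                ¬(t ↔ t): β-rule — branch into t, ¬t  //  ¬t, t.
                  branch 1.2.2.1.1 (add t, ¬t):
                    × closes — contains both t and ¬t.
                  branch 1.2.2.1.2 (add ¬t, t):
                    × closes — contains both t and ¬t.
              branch 1.2.2.2 (add ¬s):
                ¬(t ↔ t): β-rule — branch into t, ¬t  //  ¬t, t.
                  branch 1.2.2.2.1 (add t, ¬t):
                    × closes — contains both t and ¬t.
                  branch 1.2.2.2.2 (add ¬t, t):
                    × closes — contains both t and ¬t.
  branch 2 (add ¬(¬(s ∧ (t ↔ t)) ∧ ((((p ∧ s) ∨ ¬r) ∨ ¬s) ∧ r)), ¬((¬t ↔ s) → ¬p)):
    ¬((¬t ↔ s) → ¬p): α-rule — add (¬t ↔ s), ¬¬p.
    ¬(¬(s ∧ (t ↔ t)) ∧ ((((p ∧ s) ∨ ¬r) ∨ ¬s) ∧ r)): β-rule — branch into ¬¬(s ∧ (t ↔ t))  //  ¬((((p ∧ s) ∨ ¬r) ∨ ¬s) ∧ r).
      branch 2.1 (add ¬¬(s ∧ (t ↔ t))):
        ¬¬(s ∧ (t ↔ t)): α-rule — add s, (t ↔ t).
        (¬t ↔ s): β-rule — branch into ¬t, s  //  ¬¬t, ¬s.
          branch 2.1.1 (add ¬t, s):
            (t ↔ t): β-rule — branch into t, t  //  ¬t, ¬t.
              branch 2.1.1.1 (add t, t):
                × closes — contains both t and ¬t.
              branch 2.1.1.2 (add ¬t, ¬t):
                ○ open, literals {p=true, s=true, t=false}.
          branch 2.1.2 (add ¬¬t, ¬s):
            × closes — contains both s and ¬s.
      branch 2.2 (add ¬((((p ∧ s) ∨ ¬r) ∨ ¬s) ∧ r)):
        (¬t ↔ s): β-rule — branch into ¬t, s  //  ¬¬t, ¬s.
          branch 2.2.1 (add ¬t, s):
            ¬((((p ∧ s) ∨ ¬r) ∨ ¬s) ∧ r): β-rule — branch into ¬(((p ∧ s) ∨ ¬r) ∨ ¬s)  //  ¬r.
              branch 2.2.1.1 (add ¬(((p ∧ s) ∨ ¬r) ∨ ¬s)):
                ¬(((p ∧ s) ∨ ¬r) ∨ ¬s): α-rule — add ¬((p ∧ s) ∨ ¬r), ¬¬s.
                ¬((p ∧ s) ∨ ¬r): α-rule — add ¬(p ∧ s), ¬¬r.
                ¬(p ∧ s): β-rule — branch into ¬p  //  ¬s.
                  branch 2.2.1.1.1 (add ¬p):
                    × closes — contains both p and ¬p.
                  branch 2.2.1.1.2 (add ¬s):
                    × closes — contains both s and ¬s.
              branch 2.2.1.2 (add ¬r):
                ○ open, literals {p=true, r=false, s=true, t=false}.
          branch 2.2.2 (add ¬¬t, ¬s):
            ¬((((p ∧ s) ∨ ¬r) ∨ ¬s) ∧ r): β-rule — branch into ¬(((p ∧ s) ∨ ¬r) ∨ ¬s)  //  ¬r.
              branch 2.2.2.1 (add ¬(((p ∧ s) ∨ ¬r) ∨ ¬s)):
                ¬(((p ∧ s) ∨ ¬r) ∨ ¬s): α-rule — add ¬((p ∧ s) ∨ ¬r), ¬¬s.
                × closes — contains both s and ¬s.
              branch 2.2.2.2 (add ¬r):
                ○ open, literals {p=true, r=false, s=false, t=true}.
22 branches closed, 5 open.
Each open branch fixes some atoms; the unmentioned ones are free. Counting distinct full assignments: branch {r=true, s=false, t=false} (p, q) contributes 4 new; branch {p=false, r=true, s=false} (q, t) contributes 2 new; branch {p=true, s=true, t=false} (q, r) contributes 4 new; branch {p=true, r=false, s=true, t=false} (q) contributes 0 new; branch {p=true, r=false, s=false, t=true} (q) contributes 2 new. Total: 12.

12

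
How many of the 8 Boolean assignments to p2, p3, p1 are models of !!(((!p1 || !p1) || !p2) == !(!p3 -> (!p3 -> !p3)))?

Initial set: {T !!(((!p1 || !p1) || !p2) == !(!p3 -> (!p3 -> !p3)))}.
T !!(((!p1 || !p1) || !p2) == !(!p3 -> (!p3 -> !p3))): drop double negation, giving T (((!p1 || !p1) || !p2) == !(!p3 -> (!p3 -> !p3))).
T (((!p1 || !p1) || !p2) == !(!p3 -> (!p3 -> !p3))): β-rule — branch into T ((!p1 || !p1) || !p2), T !(!p3 -> (!p3 -> !p3))  //  F ((!p1 || !p1) || !p2), F !(!p3 -> (!p3 -> !p3)).
  branch 1 (add T ((!p1 || !p1) || !p2), T !(!p3 -> (!p3 -> !p3))):
    T !(!p3 -> (!p3 -> !p3)): α-rule — add T !p3, F (!p3 -> !p3).
    F (!p3 -> !p3): α-rule — add T !p3, F !p3.
    × closes — contains both p3 and !p3.
  branch 2 (add F ((!p1 || !p1) || !p2), F !(!p3 -> (!p3 -> !p3))):
    F ((!p1 || !p1) || !p2): α-rule — add F (!p1 || !p1), F !p2.
    F (!p1 || !p1): α-rule — add F !p1, F !p1.
    F !(!p3 -> (!p3 -> !p3)): β-rule — branch into F !p3  //  T (!p3 -> !p3).
      branch 2.1 (add F !p3):
        ○ open, literals {p1=T, p2=T, p3=T}.
      branch 2.2 (add T (!p3 -> !p3)):
        T (!p3 -> !p3): β-rule — branch into F !p3  //  T !p3.
          branch 2.2.1 (add F !p3):
            ○ open, literals {p1=T, p2=T, p3=T}.
          branch 2.2.2 (add T !p3):
            ○ open, literals {p1=T, p2=T, p3=F}.
1 branch closed, 3 open.
Each open branch fixes some atoms; the unmentioned ones are free. Counting distinct full assignments: branch {p1=T, p2=T, p3=T} (none free) contributes 1 new; branch {p1=T, p2=T, p3=T} (none free) contributes 0 new; branch {p1=T, p2=T, p3=F} (none free) contributes 1 new. Total: 2.

2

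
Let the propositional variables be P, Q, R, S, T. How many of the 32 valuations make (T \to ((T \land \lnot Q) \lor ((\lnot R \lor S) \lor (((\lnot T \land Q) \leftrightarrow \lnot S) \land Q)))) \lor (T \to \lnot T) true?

30

Initial set: {((T \to ((T \land \lnot Q) \lor ((\lnot R \lor S) \lor (((\lnot T \land Q) \leftrightarrow \lnot S) \land Q)))) \lor (T \to \lnot T))}.
((T \to ((T \land \lnot Q) \lor ((\lnot R \lor S) \lor (((\lnot T \land Q) \leftrightarrow \lnot S) \land Q)))) \lor (T \to \lnot T)): β-rule — branch into (T \to ((T \land \lnot Q) \lor ((\lnot R \lor S) \lor (((\lnot T \land Q) \leftrightarrow \lnot S) \land Q))))  //  (T \to \lnot T).
  branch 1 (add (T \to ((T \land \lnot Q) \lor ((\lnot R \lor S) \lor (((\lnot T \land Q) \leftrightarrow \lnot S) \land Q))))):
    (T \to ((T \land \lnot Q) \lor ((\lnot R \lor S) \lor (((\lnot T \land Q) \leftrightarrow \lnot S) \land Q)))): β-rule — branch into \lnot T  //  ((T \land \lnot Q) \lor ((\lnot R \lor S) \lor (((\lnot T \land Q) \leftrightarrow \lnot S) \land Q))).
      branch 1.1 (add \lnot T):
        ○ open, literals {T=false}.
      branch 1.2 (add ((T \land \lnot Q) \lor ((\lnot R \lor S) \lor (((\lnot T \land Q) \leftrightarrow \lnot S) \land Q)))):
        ((T \land \lnot Q) \lor ((\lnot R \lor S) \lor (((\lnot T \land Q) \leftrightarrow \lnot S) \land Q))): β-rule — branch into (T \land \lnot Q)  //  ((\lnot R \lor S) \lor (((\lnot T \land Q) \leftrightarrow \lnot S) \land Q)).
          branch 1.2.1 (add (T \land \lnot Q)):
            (T \land \lnot Q): α-rule — add T, \lnot Q.
            ○ open, literals {Q=false, T=true}.
          branch 1.2.2 (add ((\lnot R \lor S) \lor (((\lnot T \land Q) \leftrightarrow \lnot S) \land Q))):
            ((\lnot R \lor S) \lor (((\lnot T \land Q) \leftrightarrow \lnot S) \land Q)): β-rule — branch into (\lnot R \lor S)  //  (((\lnot T \land Q) \leftrightarrow \lnot S) \land Q).
              branch 1.2.2.1 (add (\lnot R \lor S)):
                (\lnot R \lor S): β-rule — branch into \lnot R  //  S.
                  branch 1.2.2.1.1 (add \lnot R):
                    ○ open, literals {R=false}.
                  branch 1.2.2.1.2 (add S):
                    ○ open, literals {S=true}.
              branch 1.2.2.2 (add (((\lnot T \land Q) \leftrightarrow \lnot S) \land Q)):
                (((\lnot T \land Q) \leftrightarrow \lnot S) \land Q): α-rule — add ((\lnot T \land Q) \leftrightarrow \lnot S), Q.
                ((\lnot T \land Q) \leftrightarrow \lnot S): β-rule — branch into (\lnot T \land Q), \lnot S  //  \lnot (\lnot T \land Q), \lnot \lnot S.
                  branch 1.2.2.2.1 (add (\lnot T \land Q), \lnot S):
                    (\lnot T \land Q): α-rule — add \lnot T, Q.
                    ○ open, literals {Q=true, S=false, T=false}.
                  branch 1.2.2.2.2 (add \lnot (\lnot T \land Q), \lnot \lnot S):
                    \lnot (\lnot T \land Q): β-rule — branch into \lnot \lnot T  //  \lnot Q.
                      branch 1.2.2.2.2.1 (add \lnot \lnot T):
                        ○ open, literals {Q=true, S=true, T=true}.
                      branch 1.2.2.2.2.2 (add \lnot Q):
                        × closes — contains both Q and \lnot Q.
  branch 2 (add (T \to \lnot T)):
    (T \to \lnot T): β-rule — branch into \lnot T  //  \lnot T.
      branch 2.1 (add \lnot T):
        ○ open, literals {T=false}.
      branch 2.2 (add \lnot T):
        ○ open, literals {T=false}.
1 branch closed, 8 open.
Each open branch fixes some atoms; the unmentioned ones are free. Counting distinct full assignments: branch {T=false} (P, Q, R, S) contributes 16 new; branch {Q=false, T=true} (P, R, S) contributes 8 new; branch {R=false} (P, Q, S, T) contributes 4 new; branch {S=true} (P, Q, R, T) contributes 2 new; branch {Q=true, S=false, T=false} (P, R) contributes 0 new; branch {Q=true, S=true, T=true} (P, R) contributes 0 new; branch {T=false} (P, Q, R, S) contributes 0 new; branch {T=false} (P, Q, R, S) contributes 0 new. Total: 30.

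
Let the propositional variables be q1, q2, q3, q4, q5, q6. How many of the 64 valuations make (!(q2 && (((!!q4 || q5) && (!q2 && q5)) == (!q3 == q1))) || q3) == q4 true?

32

Initial set: {((!(q2 && (((!!q4 || q5) && (!q2 && q5)) == (!q3 == q1))) || q3) == q4)}.
((!(q2 && (((!!q4 || q5) && (!q2 && q5)) == (!q3 == q1))) || q3) == q4): β-rule — branch into (!(q2 && (((!!q4 || q5) && (!q2 && q5)) == (!q3 == q1))) || q3), q4  //  !(!(q2 && (((!!q4 || q5) && (!q2 && q5)) == (!q3 == q1))) || q3), !q4.
  branch 1 (add (!(q2 && (((!!q4 || q5) && (!q2 && q5)) == (!q3 == q1))) || q3), q4):
    (!(q2 && (((!!q4 || q5) && (!q2 && q5)) == (!q3 == q1))) || q3): β-rule — branch into !(q2 && (((!!q4 || q5) && (!q2 && q5)) == (!q3 == q1)))  //  q3.
      branch 1.1 (add !(q2 && (((!!q4 || q5) && (!q2 && q5)) == (!q3 == q1)))):
        !(q2 && (((!!q4 || q5) && (!q2 && q5)) == (!q3 == q1))): β-rule — branch into !q2  //  !(((!!q4 || q5) && (!q2 && q5)) == (!q3 == q1)).
          branch 1.1.1 (add !q2):
            ○ open, literals {q2=false, q4=true}.
          branch 1.1.2 (add !(((!!q4 || q5) && (!q2 && q5)) == (!q3 == q1))):
            !(((!!q4 || q5) && (!q2 && q5)) == (!q3 == q1)): β-rule — branch into ((!!q4 || q5) && (!q2 && q5)), !(!q3 == q1)  //  !((!!q4 || q5) && (!q2 && q5)), (!q3 == q1).
              branch 1.1.2.1 (add ((!!q4 || q5) && (!q2 && q5)), !(!q3 == q1)):
                ((!!q4 || q5) && (!q2 && q5)): α-rule — add (!!q4 || q5), (!q2 && q5).
                (!q2 && q5): α-rule — add !q2, q5.
                !(!q3 == q1): β-rule — branch into !q3, !q1  //  !!q3, q1.
                  branch 1.1.2.1.1 (add !q3, !q1):
                    (!!q4 || q5): β-rule — branch into !!q4  //  q5.
                      branch 1.1.2.1.1.1 (add !!q4):
                        !!q4: drop double negation, giving q4.
                        ○ open, literals {q1=false, q2=false, q3=false, q4=true, q5=true}.
                      branch 1.1.2.1.1.2 (add q5):
                        ○ open, literals {q1=false, q2=false, q3=false, q4=true, q5=true}.
                  branch 1.1.2.1.2 (add !!q3, q1):
                    (!!q4 || q5): β-rule — branch into !!q4  //  q5.
                      branch 1.1.2.1.2.1 (add !!q4):
                        !!q4: drop double negation, giving q4.
                        ○ open, literals {q1=true, q2=false, q3=true, q4=true, q5=true}.
                      branch 1.1.2.1.2.2 (add q5):
                        ○ open, literals {q1=true, q2=false, q3=true, q4=true, q5=true}.
              branch 1.1.2.2 (add !((!!q4 || q5) && (!q2 && q5)), (!q3 == q1)):
                !((!!q4 || q5) && (!q2 && q5)): β-rule — branch into !(!!q4 || q5)  //  !(!q2 && q5).
                  branch 1.1.2.2.1 (add !(!!q4 || q5)):
                    !(!!q4 || q5): α-rule — add !!!q4, !q5.
                    !!!q4: drop double negation, giving !q4.
                    × closes — contains both q4 and !q4.
                  branch 1.1.2.2.2 (add !(!q2 && q5)):
                    (!q3 == q1): β-rule — branch into !q3, q1  //  !!q3, !q1.
                      branch 1.1.2.2.2.1 (add !q3, q1):
                        !(!q2 && q5): β-rule — branch into !!q2  //  !q5.
                          branch 1.1.2.2.2.1.1 (add !!q2):
                            ○ open, literals {q1=true, q2=true, q3=false, q4=true}.
                          branch 1.1.2.2.2.1.2 (add !q5):
                            ○ open, literals {q1=true, q3=false, q4=true, q5=false}.
                      branch 1.1.2.2.2.2 (add !!q3, !q1):
                        !(!q2 && q5): β-rule — branch into !!q2  //  !q5.
                          branch 1.1.2.2.2.2.1 (add !!q2):
                            ○ open, literals {q1=false, q2=true, q3=true, q4=true}.
                          branch 1.1.2.2.2.2.2 (add !q5):
                            ○ open, literals {q1=false, q3=true, q4=true, q5=false}.
      branch 1.2 (add q3):
        ○ open, literals {q3=true, q4=true}.
  branch 2 (add !(!(q2 && (((!!q4 || q5) && (!q2 && q5)) == (!q3 == q1))) || q3), !q4):
    !(!(q2 && (((!!q4 || q5) && (!q2 && q5)) == (!q3 == q1))) || q3): α-rule — add !!(q2 && (((!!q4 || q5) && (!q2 && q5)) == (!q3 == q1))), !q3.
    !!(q2 && (((!!q4 || q5) && (!q2 && q5)) == (!q3 == q1))): α-rule — add q2, (((!!q4 || q5) && (!q2 && q5)) == (!q3 == q1)).
    (((!!q4 || q5) && (!q2 && q5)) == (!q3 == q1)): β-rule — branch into ((!!q4 || q5) && (!q2 && q5)), (!q3 == q1)  //  !((!!q4 || q5) && (!q2 && q5)), !(!q3 == q1).
      branch 2.1 (add ((!!q4 || q5) && (!q2 && q5)), (!q3 == q1)):
        ((!!q4 || q5) && (!q2 && q5)): α-rule — add (!!q4 || q5), (!q2 && q5).
        (!q2 && q5): α-rule — add !q2, q5.
        × closes — contains both q2 and !q2.
      branch 2.2 (add !((!!q4 || q5) && (!q2 && q5)), !(!q3 == q1)):
        !((!!q4 || q5) && (!q2 && q5)): β-rule — branch into !(!!q4 || q5)  //  !(!q2 && q5).
          branch 2.2.1 (add !(!!q4 || q5)):
            !(!!q4 || q5): α-rule — add !!!q4, !q5.
            !!!q4: drop double negation, giving !q4.
            !(!q3 == q1): β-rule — branch into !q3, !q1  //  !!q3, q1.
              branch 2.2.1.1 (add !q3, !q1):
                ○ open, literals {q1=false, q2=true, q3=false, q4=false, q5=false}.
              branch 2.2.1.2 (add !!q3, q1):
                × closes — contains both q3 and !q3.
          branch 2.2.2 (add !(!q2 && q5)):
            !(!q3 == q1): β-rule — branch into !q3, !q1  //  !!q3, q1.
              branch 2.2.2.1 (add !q3, !q1):
                !(!q2 && q5): β-rule — branch into !!q2  //  !q5.
                  branch 2.2.2.1.1 (add !!q2):
                    ○ open, literals {q1=false, q2=true, q3=false, q4=false}.
                  branch 2.2.2.1.2 (add !q5):
                    ○ open, literals {q1=false, q2=true, q3=false, q4=false, q5=false}.
              branch 2.2.2.2 (add !!q3, q1):
                × closes — contains both q3 and !q3.
4 branches closed, 13 open.
Each open branch fixes some atoms; the unmentioned ones are free. Counting distinct full assignments: branch {q2=false, q4=true} (q1, q3, q5, q6) contributes 16 new; branch {q1=false, q2=false, q3=false, q4=true, q5=true} (q6) contributes 0 new; branch {q1=false, q2=false, q3=false, q4=true, q5=true} (q6) contributes 0 new; branch {q1=true, q2=false, q3=true, q4=true, q5=true} (q6) contributes 0 new; branch {q1=true, q2=false, q3=true, q4=true, q5=true} (q6) contributes 0 new; branch {q1=true, q2=true, q3=false, q4=true} (q5, q6) contributes 4 new; branch {q1=true, q3=false, q4=true, q5=false} (q2, q6) contributes 0 new; branch {q1=false, q2=true, q3=true, q4=true} (q5, q6) contributes 4 new; branch {q1=false, q3=true, q4=true, q5=false} (q2, q6) contributes 0 new; branch {q3=true, q4=true} (q1, q2, q5, q6) contributes 4 new; branch {q1=false, q2=true, q3=false, q4=false, q5=false} (q6) contributes 2 new; branch {q1=false, q2=true, q3=false, q4=false} (q5, q6) contributes 2 new; branch {q1=false, q2=true, q3=false, q4=false, q5=false} (q6) contributes 0 new. Total: 32.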